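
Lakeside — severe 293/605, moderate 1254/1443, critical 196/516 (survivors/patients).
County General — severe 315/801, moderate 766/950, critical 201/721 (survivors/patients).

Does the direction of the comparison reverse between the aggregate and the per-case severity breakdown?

Severe: Lakeside 293/605 = 48.4%, County General 315/801 = 39.3% → Lakeside
Moderate: Lakeside 1254/1443 = 86.9%, County General 766/950 = 80.6% → Lakeside
Critical: Lakeside 196/516 = 38.0%, County General 201/721 = 27.9% → Lakeside
Overall: Lakeside 1743/2564 = 68.0%, County General 1282/2472 = 51.9% → Lakeside
Lakeside wins overall and in every case group — no reversal.

No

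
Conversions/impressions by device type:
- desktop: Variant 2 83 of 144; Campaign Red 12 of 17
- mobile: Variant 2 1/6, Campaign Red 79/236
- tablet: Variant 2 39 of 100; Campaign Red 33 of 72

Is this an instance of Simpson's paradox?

Desktop: Variant 2 83/144 = 57.6%, Campaign Red 12/17 = 70.6% → Campaign Red
Mobile: Variant 2 1/6 = 16.7%, Campaign Red 79/236 = 33.5% → Campaign Red
Tablet: Variant 2 39/100 = 39.0%, Campaign Red 33/72 = 45.8% → Campaign Red
Overall: Variant 2 123/250 = 49.2%, Campaign Red 124/325 = 38.2% → Variant 2
Campaign Red wins each device group but Variant 2 wins overall — the comparison reverses. Campaign Red's impressions skew toward mobile, which has a lower base rate.

Yes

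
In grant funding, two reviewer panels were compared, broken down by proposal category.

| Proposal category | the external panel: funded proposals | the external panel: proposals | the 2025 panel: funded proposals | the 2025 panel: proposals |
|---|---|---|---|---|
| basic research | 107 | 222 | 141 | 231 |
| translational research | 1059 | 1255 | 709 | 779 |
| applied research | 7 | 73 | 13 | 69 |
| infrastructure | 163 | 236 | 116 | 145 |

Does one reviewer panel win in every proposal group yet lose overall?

Basic research: the external panel 107/222 = 48.2%, the 2025 panel 141/231 = 61.0% → the 2025 panel
Translational research: the external panel 1059/1255 = 84.4%, the 2025 panel 709/779 = 91.0% → the 2025 panel
Applied research: the external panel 7/73 = 9.6%, the 2025 panel 13/69 = 18.8% → the 2025 panel
Infrastructure: the external panel 163/236 = 69.1%, the 2025 panel 116/145 = 80.0% → the 2025 panel
Overall: the external panel 1336/1786 = 74.8%, the 2025 panel 979/1224 = 80.0% → the 2025 panel
The 2025 panel wins overall and in every proposal group — no reversal.

No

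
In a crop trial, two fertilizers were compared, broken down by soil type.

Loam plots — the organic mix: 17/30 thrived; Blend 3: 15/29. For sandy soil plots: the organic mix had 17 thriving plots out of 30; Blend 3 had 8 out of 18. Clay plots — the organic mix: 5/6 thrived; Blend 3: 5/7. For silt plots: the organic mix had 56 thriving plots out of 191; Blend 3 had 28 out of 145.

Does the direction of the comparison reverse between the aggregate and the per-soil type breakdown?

Loam: the organic mix 17/30 = 56.7%, Blend 3 15/29 = 51.7% → the organic mix
Sandy soil: the organic mix 17/30 = 56.7%, Blend 3 8/18 = 44.4% → the organic mix
Clay: the organic mix 5/6 = 83.3%, Blend 3 5/7 = 71.4% → the organic mix
Silt: the organic mix 56/191 = 29.3%, Blend 3 28/145 = 19.3% → the organic mix
Overall: the organic mix 95/257 = 37.0%, Blend 3 56/199 = 28.1% → the organic mix
The organic mix wins overall and in every soil group — no reversal.

No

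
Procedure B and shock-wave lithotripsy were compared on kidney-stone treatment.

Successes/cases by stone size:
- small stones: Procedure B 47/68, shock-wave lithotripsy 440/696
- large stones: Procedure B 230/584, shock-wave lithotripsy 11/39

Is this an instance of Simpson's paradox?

Yes

Small stones: Procedure B 47/68 = 69.1%, shock-wave lithotripsy 440/696 = 63.2% → Procedure B
Large stones: Procedure B 230/584 = 39.4%, shock-wave lithotripsy 11/39 = 28.2% → Procedure B
Overall: Procedure B 277/652 = 42.5%, shock-wave lithotripsy 451/735 = 61.4% → shock-wave lithotripsy
Procedure B wins each stone group but shock-wave lithotripsy wins overall — the comparison reverses. Procedure B's cases skew toward large stones, which has a lower base rate.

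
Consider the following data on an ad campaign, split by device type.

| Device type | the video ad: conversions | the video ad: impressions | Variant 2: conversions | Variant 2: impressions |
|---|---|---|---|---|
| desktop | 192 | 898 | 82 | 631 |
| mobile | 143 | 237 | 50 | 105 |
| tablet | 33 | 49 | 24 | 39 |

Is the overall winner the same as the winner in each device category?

Yes

Desktop: the video ad 192/898 = 21.4%, Variant 2 82/631 = 13.0% → the video ad
Mobile: the video ad 143/237 = 60.3%, Variant 2 50/105 = 47.6% → the video ad
Tablet: the video ad 33/49 = 67.3%, Variant 2 24/39 = 61.5% → the video ad
Overall: the video ad 368/1184 = 31.1%, Variant 2 156/775 = 20.1% → the video ad
The video ad wins overall and in every device group — no reversal.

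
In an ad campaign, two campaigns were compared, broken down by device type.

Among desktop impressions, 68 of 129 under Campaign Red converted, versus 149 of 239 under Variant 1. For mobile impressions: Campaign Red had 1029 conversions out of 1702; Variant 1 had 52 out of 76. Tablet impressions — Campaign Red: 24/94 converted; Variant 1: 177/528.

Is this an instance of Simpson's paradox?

Yes

Desktop: Campaign Red 68/129 = 52.7%, Variant 1 149/239 = 62.3% → Variant 1
Mobile: Campaign Red 1029/1702 = 60.5%, Variant 1 52/76 = 68.4% → Variant 1
Tablet: Campaign Red 24/94 = 25.5%, Variant 1 177/528 = 33.5% → Variant 1
Overall: Campaign Red 1121/1925 = 58.2%, Variant 1 378/843 = 44.8% → Campaign Red
Variant 1 wins each device group but Campaign Red wins overall — the comparison reverses. Variant 1's impressions skew toward tablet, which has a lower base rate.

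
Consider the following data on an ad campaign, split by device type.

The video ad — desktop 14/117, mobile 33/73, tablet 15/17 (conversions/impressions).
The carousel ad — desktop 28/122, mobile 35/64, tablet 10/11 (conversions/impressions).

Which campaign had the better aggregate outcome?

Desktop: the video ad 14/117 = 12.0%, the carousel ad 28/122 = 23.0% → the carousel ad
Mobile: the video ad 33/73 = 45.2%, the carousel ad 35/64 = 54.7% → the carousel ad
Tablet: the video ad 15/17 = 88.2%, the carousel ad 10/11 = 90.9% → the carousel ad
Overall: the video ad 62/207 = 30.0%, the carousel ad 73/197 = 37.1% → the carousel ad

the carousel ad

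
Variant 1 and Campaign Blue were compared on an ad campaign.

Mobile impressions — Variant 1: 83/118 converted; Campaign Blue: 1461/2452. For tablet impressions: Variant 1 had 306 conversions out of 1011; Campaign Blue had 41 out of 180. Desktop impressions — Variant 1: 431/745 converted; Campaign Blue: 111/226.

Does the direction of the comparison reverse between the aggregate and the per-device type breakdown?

Mobile: Variant 1 83/118 = 70.3%, Campaign Blue 1461/2452 = 59.6% → Variant 1
Tablet: Variant 1 306/1011 = 30.3%, Campaign Blue 41/180 = 22.8% → Variant 1
Desktop: Variant 1 431/745 = 57.9%, Campaign Blue 111/226 = 49.1% → Variant 1
Overall: Variant 1 820/1874 = 43.8%, Campaign Blue 1613/2858 = 56.4% → Campaign Blue
Variant 1 wins each device group but Campaign Blue wins overall — the comparison reverses. Variant 1's impressions skew toward tablet, which has a lower base rate.

Yes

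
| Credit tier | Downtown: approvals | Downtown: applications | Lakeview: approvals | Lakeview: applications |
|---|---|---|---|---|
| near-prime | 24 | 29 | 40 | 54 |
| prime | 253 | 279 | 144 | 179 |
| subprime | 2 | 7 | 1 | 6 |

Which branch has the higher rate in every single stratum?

Near-prime: Downtown 24/29 = 82.8%, Lakeview 40/54 = 74.1% → Downtown
Prime: Downtown 253/279 = 90.7%, Lakeview 144/179 = 80.4% → Downtown
Subprime: Downtown 2/7 = 28.6%, Lakeview 1/6 = 16.7% → Downtown
Downtown has the higher rate in all 3 groups.

Downtown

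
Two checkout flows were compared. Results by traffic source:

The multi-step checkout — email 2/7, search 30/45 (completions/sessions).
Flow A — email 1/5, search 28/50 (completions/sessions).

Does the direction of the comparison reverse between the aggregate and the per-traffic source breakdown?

No

Email: the multi-step checkout 2/7 = 28.6%, Flow A 1/5 = 20.0% → the multi-step checkout
Search: the multi-step checkout 30/45 = 66.7%, Flow A 28/50 = 56.0% → the multi-step checkout
Overall: the multi-step checkout 32/52 = 61.5%, Flow A 29/55 = 52.7% → the multi-step checkout
The multi-step checkout wins overall and in every traffic group — no reversal.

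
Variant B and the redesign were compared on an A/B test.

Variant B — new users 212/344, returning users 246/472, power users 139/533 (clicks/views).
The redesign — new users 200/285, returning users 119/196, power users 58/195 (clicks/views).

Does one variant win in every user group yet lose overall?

New users: Variant B 212/344 = 61.6%, the redesign 200/285 = 70.2% → the redesign
Returning users: Variant B 246/472 = 52.1%, the redesign 119/196 = 60.7% → the redesign
Power users: Variant B 139/533 = 26.1%, the redesign 58/195 = 29.7% → the redesign
Overall: Variant B 597/1349 = 44.3%, the redesign 377/676 = 55.8% → the redesign
The redesign wins overall and in every user group — no reversal.

No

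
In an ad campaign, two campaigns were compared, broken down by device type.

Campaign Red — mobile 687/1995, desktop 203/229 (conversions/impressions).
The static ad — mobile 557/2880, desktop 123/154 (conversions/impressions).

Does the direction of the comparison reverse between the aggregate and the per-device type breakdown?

No

Mobile: Campaign Red 687/1995 = 34.4%, the static ad 557/2880 = 19.3% → Campaign Red
Desktop: Campaign Red 203/229 = 88.6%, the static ad 123/154 = 79.9% → Campaign Red
Overall: Campaign Red 890/2224 = 40.0%, the static ad 680/3034 = 22.4% → Campaign Red
Campaign Red wins overall and in every device group — no reversal.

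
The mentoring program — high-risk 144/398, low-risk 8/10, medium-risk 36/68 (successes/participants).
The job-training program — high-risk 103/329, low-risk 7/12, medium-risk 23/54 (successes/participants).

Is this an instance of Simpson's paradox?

No

High-risk: the mentoring program 144/398 = 36.2%, the job-training program 103/329 = 31.3% → the mentoring program
Low-risk: the mentoring program 8/10 = 80.0%, the job-training program 7/12 = 58.3% → the mentoring program
Medium-risk: the mentoring program 36/68 = 52.9%, the job-training program 23/54 = 42.6% → the mentoring program
Overall: the mentoring program 188/476 = 39.5%, the job-training program 133/395 = 33.7% → the mentoring program
The mentoring program wins overall and in every risk group — no reversal.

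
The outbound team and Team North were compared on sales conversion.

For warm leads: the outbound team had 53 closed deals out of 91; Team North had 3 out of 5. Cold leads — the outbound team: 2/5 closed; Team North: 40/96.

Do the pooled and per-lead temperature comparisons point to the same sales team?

No

Warm: the outbound team 53/91 = 58.2%, Team North 3/5 = 60.0% → Team North
Cold: the outbound team 2/5 = 40.0%, Team North 40/96 = 41.7% → Team North
Overall: the outbound team 55/96 = 57.3%, Team North 43/101 = 42.6% → the outbound team
Team North wins each lead group but the outbound team wins overall — the comparison reverses. Team North's leads skew toward cold, which has a lower base rate.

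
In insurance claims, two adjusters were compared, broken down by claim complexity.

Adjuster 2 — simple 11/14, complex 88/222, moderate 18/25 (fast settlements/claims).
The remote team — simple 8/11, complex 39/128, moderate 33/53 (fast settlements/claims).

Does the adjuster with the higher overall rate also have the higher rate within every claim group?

Yes

Simple: Adjuster 2 11/14 = 78.6%, the remote team 8/11 = 72.7% → Adjuster 2
Complex: Adjuster 2 88/222 = 39.6%, the remote team 39/128 = 30.5% → Adjuster 2
Moderate: Adjuster 2 18/25 = 72.0%, the remote team 33/53 = 62.3% → Adjuster 2
Overall: Adjuster 2 117/261 = 44.8%, the remote team 80/192 = 41.7% → Adjuster 2
Adjuster 2 wins overall and in every claim group — no reversal.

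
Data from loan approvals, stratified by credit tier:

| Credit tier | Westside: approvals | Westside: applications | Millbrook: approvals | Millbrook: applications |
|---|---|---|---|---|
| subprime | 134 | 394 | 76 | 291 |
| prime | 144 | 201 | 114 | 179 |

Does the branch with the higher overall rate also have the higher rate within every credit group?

Subprime: Westside 134/394 = 34.0%, Millbrook 76/291 = 26.1% → Westside
Prime: Westside 144/201 = 71.6%, Millbrook 114/179 = 63.7% → Westside
Overall: Westside 278/595 = 46.7%, Millbrook 190/470 = 40.4% → Westside
Westside wins overall and in every credit group — no reversal.

Yes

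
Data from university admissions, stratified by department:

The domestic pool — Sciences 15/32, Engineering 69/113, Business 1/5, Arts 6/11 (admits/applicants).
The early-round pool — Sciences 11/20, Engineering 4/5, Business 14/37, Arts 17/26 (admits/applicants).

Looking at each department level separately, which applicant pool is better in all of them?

Sciences: the domestic pool 15/32 = 46.9%, the early-round pool 11/20 = 55.0% → the early-round pool
Engineering: the domestic pool 69/113 = 61.1%, the early-round pool 4/5 = 80.0% → the early-round pool
Business: the domestic pool 1/5 = 20.0%, the early-round pool 14/37 = 37.8% → the early-round pool
Arts: the domestic pool 6/11 = 54.5%, the early-round pool 17/26 = 65.4% → the early-round pool
The early-round pool has the higher rate in all 4 groups.

the early-round pool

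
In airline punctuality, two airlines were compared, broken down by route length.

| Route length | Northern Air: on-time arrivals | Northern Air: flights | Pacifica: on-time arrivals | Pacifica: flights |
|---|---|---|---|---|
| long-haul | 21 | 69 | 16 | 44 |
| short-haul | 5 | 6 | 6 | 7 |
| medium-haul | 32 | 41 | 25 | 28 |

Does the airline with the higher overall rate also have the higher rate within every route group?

Long-haul: Northern Air 21/69 = 30.4%, Pacifica 16/44 = 36.4% → Pacifica
Short-haul: Northern Air 5/6 = 83.3%, Pacifica 6/7 = 85.7% → Pacifica
Medium-haul: Northern Air 32/41 = 78.0%, Pacifica 25/28 = 89.3% → Pacifica
Overall: Northern Air 58/116 = 50.0%, Pacifica 47/79 = 59.5% → Pacifica
Pacifica wins overall and in every route group — no reversal.

Yes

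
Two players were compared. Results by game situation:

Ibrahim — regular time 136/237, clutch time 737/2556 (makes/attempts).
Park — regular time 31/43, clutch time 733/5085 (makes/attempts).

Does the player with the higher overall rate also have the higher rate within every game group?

Regular time: Ibrahim 136/237 = 57.4%, Park 31/43 = 72.1% → Park
Clutch time: Ibrahim 737/2556 = 28.8%, Park 733/5085 = 14.4% → Ibrahim
Overall: Ibrahim 873/2793 = 31.3%, Park 764/5128 = 14.9% → Ibrahim
Neither sweeps: Ibrahim wins 1 of 2 groups, Park wins 1. Ibrahim wins overall but not every group — no Simpson reversal.

No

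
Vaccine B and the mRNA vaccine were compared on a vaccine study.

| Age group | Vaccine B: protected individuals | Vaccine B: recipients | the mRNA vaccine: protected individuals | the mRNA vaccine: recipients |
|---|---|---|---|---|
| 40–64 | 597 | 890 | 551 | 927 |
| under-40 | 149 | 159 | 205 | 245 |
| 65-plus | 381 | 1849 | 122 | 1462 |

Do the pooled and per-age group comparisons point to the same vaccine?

40–64: Vaccine B 597/890 = 67.1%, the mRNA vaccine 551/927 = 59.4% → Vaccine B
Under-40: Vaccine B 149/159 = 93.7%, the mRNA vaccine 205/245 = 83.7% → Vaccine B
65-plus: Vaccine B 381/1849 = 20.6%, the mRNA vaccine 122/1462 = 8.3% → Vaccine B
Overall: Vaccine B 1127/2898 = 38.9%, the mRNA vaccine 878/2634 = 33.3% → Vaccine B
Vaccine B wins overall and in every age group — no reversal.

Yes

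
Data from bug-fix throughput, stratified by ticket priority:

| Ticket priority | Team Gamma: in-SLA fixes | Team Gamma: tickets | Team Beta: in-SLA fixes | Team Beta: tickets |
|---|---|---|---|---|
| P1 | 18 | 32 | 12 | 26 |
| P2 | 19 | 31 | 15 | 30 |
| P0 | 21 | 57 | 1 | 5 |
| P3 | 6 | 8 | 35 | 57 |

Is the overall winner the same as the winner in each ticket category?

No

P1: Team Gamma 18/32 = 56.2%, Team Beta 12/26 = 46.2% → Team Gamma
P2: Team Gamma 19/31 = 61.3%, Team Beta 15/30 = 50.0% → Team Gamma
P0: Team Gamma 21/57 = 36.8%, Team Beta 1/5 = 20.0% → Team Gamma
P3: Team Gamma 6/8 = 75.0%, Team Beta 35/57 = 61.4% → Team Gamma
Overall: Team Gamma 64/128 = 50.0%, Team Beta 63/118 = 53.4% → Team Beta
Team Gamma wins each ticket group but Team Beta wins overall — the comparison reverses. Team Gamma's tickets skew toward P0, which has a lower base rate.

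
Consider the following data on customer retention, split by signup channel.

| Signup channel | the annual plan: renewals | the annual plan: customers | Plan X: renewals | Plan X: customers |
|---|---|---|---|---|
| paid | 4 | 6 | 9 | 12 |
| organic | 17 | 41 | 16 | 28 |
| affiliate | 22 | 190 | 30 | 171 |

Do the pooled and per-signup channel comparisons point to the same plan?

Yes

Paid: the annual plan 4/6 = 66.7%, Plan X 9/12 = 75.0% → Plan X
Organic: the annual plan 17/41 = 41.5%, Plan X 16/28 = 57.1% → Plan X
Affiliate: the annual plan 22/190 = 11.6%, Plan X 30/171 = 17.5% → Plan X
Overall: the annual plan 43/237 = 18.1%, Plan X 55/211 = 26.1% → Plan X
Plan X wins overall and in every signup group — no reversal.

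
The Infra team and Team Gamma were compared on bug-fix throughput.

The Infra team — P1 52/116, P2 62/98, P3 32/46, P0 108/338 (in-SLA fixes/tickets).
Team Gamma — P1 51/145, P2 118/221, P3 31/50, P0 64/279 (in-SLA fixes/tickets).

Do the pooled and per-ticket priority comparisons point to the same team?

P1: the Infra team 52/116 = 44.8%, Team Gamma 51/145 = 35.2% → the Infra team
P2: the Infra team 62/98 = 63.3%, Team Gamma 118/221 = 53.4% → the Infra team
P3: the Infra team 32/46 = 69.6%, Team Gamma 31/50 = 62.0% → the Infra team
P0: the Infra team 108/338 = 32.0%, Team Gamma 64/279 = 22.9% → the Infra team
Overall: the Infra team 254/598 = 42.5%, Team Gamma 264/695 = 38.0% → the Infra team
The Infra team wins overall and in every ticket group — no reversal.

Yes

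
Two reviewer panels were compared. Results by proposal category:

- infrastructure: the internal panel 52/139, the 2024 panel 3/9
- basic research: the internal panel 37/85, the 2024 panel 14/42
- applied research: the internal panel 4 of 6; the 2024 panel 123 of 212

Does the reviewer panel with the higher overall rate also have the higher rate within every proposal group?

No

Infrastructure: the internal panel 52/139 = 37.4%, the 2024 panel 3/9 = 33.3% → the internal panel
Basic research: the internal panel 37/85 = 43.5%, the 2024 panel 14/42 = 33.3% → the internal panel
Applied research: the internal panel 4/6 = 66.7%, the 2024 panel 123/212 = 58.0% → the internal panel
Overall: the internal panel 93/230 = 40.4%, the 2024 panel 140/263 = 53.2% → the 2024 panel
The internal panel wins each proposal group but the 2024 panel wins overall — the comparison reverses. The internal panel's proposals skew toward infrastructure, which has a lower base rate.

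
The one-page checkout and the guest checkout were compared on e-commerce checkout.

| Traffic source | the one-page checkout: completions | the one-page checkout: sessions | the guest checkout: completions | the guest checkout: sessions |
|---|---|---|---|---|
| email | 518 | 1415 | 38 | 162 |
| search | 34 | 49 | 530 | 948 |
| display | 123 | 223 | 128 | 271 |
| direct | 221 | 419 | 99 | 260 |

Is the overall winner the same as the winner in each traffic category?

No

Email: the one-page checkout 518/1415 = 36.6%, the guest checkout 38/162 = 23.5% → the one-page checkout
Search: the one-page checkout 34/49 = 69.4%, the guest checkout 530/948 = 55.9% → the one-page checkout
Display: the one-page checkout 123/223 = 55.2%, the guest checkout 128/271 = 47.2% → the one-page checkout
Direct: the one-page checkout 221/419 = 52.7%, the guest checkout 99/260 = 38.1% → the one-page checkout
Overall: the one-page checkout 896/2106 = 42.5%, the guest checkout 795/1641 = 48.4% → the guest checkout
The one-page checkout wins each traffic group but the guest checkout wins overall — the comparison reverses. The one-page checkout's sessions skew toward email, which has a lower base rate.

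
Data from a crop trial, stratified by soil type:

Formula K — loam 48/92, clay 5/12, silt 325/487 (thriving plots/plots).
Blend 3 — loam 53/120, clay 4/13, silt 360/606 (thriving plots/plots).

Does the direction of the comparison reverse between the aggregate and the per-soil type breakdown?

No

Loam: Formula K 48/92 = 52.2%, Blend 3 53/120 = 44.2% → Formula K
Clay: Formula K 5/12 = 41.7%, Blend 3 4/13 = 30.8% → Formula K
Silt: Formula K 325/487 = 66.7%, Blend 3 360/606 = 59.4% → Formula K
Overall: Formula K 378/591 = 64.0%, Blend 3 417/739 = 56.4% → Formula K
Formula K wins overall and in every soil group — no reversal.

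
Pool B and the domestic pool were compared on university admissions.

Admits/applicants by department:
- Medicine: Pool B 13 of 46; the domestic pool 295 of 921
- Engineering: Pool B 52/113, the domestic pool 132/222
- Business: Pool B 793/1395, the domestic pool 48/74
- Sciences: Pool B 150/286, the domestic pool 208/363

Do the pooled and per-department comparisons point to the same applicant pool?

Medicine: Pool B 13/46 = 28.3%, the domestic pool 295/921 = 32.0% → the domestic pool
Engineering: Pool B 52/113 = 46.0%, the domestic pool 132/222 = 59.5% → the domestic pool
Business: Pool B 793/1395 = 56.8%, the domestic pool 48/74 = 64.9% → the domestic pool
Sciences: Pool B 150/286 = 52.4%, the domestic pool 208/363 = 57.3% → the domestic pool
Overall: Pool B 1008/1840 = 54.8%, the domestic pool 683/1580 = 43.2% → Pool B
The domestic pool wins each department group but Pool B wins overall — the comparison reverses. The domestic pool's applicants skew toward Medicine, which has a lower base rate.

No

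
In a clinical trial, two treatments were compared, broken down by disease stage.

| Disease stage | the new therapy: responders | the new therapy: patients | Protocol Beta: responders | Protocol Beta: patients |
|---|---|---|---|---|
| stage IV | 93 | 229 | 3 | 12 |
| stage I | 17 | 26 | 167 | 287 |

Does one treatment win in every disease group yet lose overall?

Stage IV: the new therapy 93/229 = 40.6%, Protocol Beta 3/12 = 25.0% → the new therapy
Stage I: the new therapy 17/26 = 65.4%, Protocol Beta 167/287 = 58.2% → the new therapy
Overall: the new therapy 110/255 = 43.1%, Protocol Beta 170/299 = 56.9% → Protocol Beta
The new therapy wins each disease group but Protocol Beta wins overall — the comparison reverses. The new therapy's patients skew toward stage IV, which has a lower base rate.

Yes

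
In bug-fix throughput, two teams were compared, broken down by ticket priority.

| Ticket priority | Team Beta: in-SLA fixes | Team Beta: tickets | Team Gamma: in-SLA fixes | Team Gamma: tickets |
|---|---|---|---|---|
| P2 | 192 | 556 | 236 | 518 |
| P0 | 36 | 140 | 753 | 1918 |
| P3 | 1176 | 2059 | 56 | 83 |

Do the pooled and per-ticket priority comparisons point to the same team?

P2: Team Beta 192/556 = 34.5%, Team Gamma 236/518 = 45.6% → Team Gamma
P0: Team Beta 36/140 = 25.7%, Team Gamma 753/1918 = 39.3% → Team Gamma
P3: Team Beta 1176/2059 = 57.1%, Team Gamma 56/83 = 67.5% → Team Gamma
Overall: Team Beta 1404/2755 = 51.0%, Team Gamma 1045/2519 = 41.5% → Team Beta
Team Gamma wins each ticket group but Team Beta wins overall — the comparison reverses. Team Gamma's tickets skew toward P0, which has a lower base rate.

No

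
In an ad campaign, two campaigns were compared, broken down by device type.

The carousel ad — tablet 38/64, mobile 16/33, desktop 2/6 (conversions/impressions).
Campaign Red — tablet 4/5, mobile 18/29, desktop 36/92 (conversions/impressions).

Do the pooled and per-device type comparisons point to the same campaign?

No

Tablet: the carousel ad 38/64 = 59.4%, Campaign Red 4/5 = 80.0% → Campaign Red
Mobile: the carousel ad 16/33 = 48.5%, Campaign Red 18/29 = 62.1% → Campaign Red
Desktop: the carousel ad 2/6 = 33.3%, Campaign Red 36/92 = 39.1% → Campaign Red
Overall: the carousel ad 56/103 = 54.4%, Campaign Red 58/126 = 46.0% → the carousel ad
Campaign Red wins each device group but the carousel ad wins overall — the comparison reverses. Campaign Red's impressions skew toward desktop, which has a lower base rate.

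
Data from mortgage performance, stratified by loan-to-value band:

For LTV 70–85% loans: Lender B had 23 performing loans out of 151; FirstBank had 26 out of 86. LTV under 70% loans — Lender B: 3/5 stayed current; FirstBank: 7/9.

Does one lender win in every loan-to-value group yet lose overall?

LTV 70–85%: Lender B 23/151 = 15.2%, FirstBank 26/86 = 30.2% → FirstBank
LTV under 70%: Lender B 3/5 = 60.0%, FirstBank 7/9 = 77.8% → FirstBank
Overall: Lender B 26/156 = 16.7%, FirstBank 33/95 = 34.7% → FirstBank
FirstBank wins overall and in every loan-to-value group — no reversal.

No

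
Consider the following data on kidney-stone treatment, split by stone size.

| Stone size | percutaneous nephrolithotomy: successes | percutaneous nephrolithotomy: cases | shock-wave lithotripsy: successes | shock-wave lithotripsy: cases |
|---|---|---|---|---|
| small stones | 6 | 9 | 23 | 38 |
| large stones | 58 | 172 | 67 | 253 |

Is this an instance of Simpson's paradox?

Small stones: percutaneous nephrolithotomy 6/9 = 66.7%, shock-wave lithotripsy 23/38 = 60.5% → percutaneous nephrolithotomy
Large stones: percutaneous nephrolithotomy 58/172 = 33.7%, shock-wave lithotripsy 67/253 = 26.5% → percutaneous nephrolithotomy
Overall: percutaneous nephrolithotomy 64/181 = 35.4%, shock-wave lithotripsy 90/291 = 30.9% → percutaneous nephrolithotomy
Percutaneous nephrolithotomy wins overall and in every stone group — no reversal.

No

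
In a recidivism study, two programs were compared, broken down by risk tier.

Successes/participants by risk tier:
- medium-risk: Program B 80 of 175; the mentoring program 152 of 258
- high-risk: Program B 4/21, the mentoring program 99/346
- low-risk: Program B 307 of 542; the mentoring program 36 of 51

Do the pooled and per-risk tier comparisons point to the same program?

No

Medium-risk: Program B 80/175 = 45.7%, the mentoring program 152/258 = 58.9% → the mentoring program
High-risk: Program B 4/21 = 19.0%, the mentoring program 99/346 = 28.6% → the mentoring program
Low-risk: Program B 307/542 = 56.6%, the mentoring program 36/51 = 70.6% → the mentoring program
Overall: Program B 391/738 = 53.0%, the mentoring program 287/655 = 43.8% → Program B
The mentoring program wins each risk group but Program B wins overall — the comparison reverses. The mentoring program's participants skew toward high-risk, which has a lower base rate.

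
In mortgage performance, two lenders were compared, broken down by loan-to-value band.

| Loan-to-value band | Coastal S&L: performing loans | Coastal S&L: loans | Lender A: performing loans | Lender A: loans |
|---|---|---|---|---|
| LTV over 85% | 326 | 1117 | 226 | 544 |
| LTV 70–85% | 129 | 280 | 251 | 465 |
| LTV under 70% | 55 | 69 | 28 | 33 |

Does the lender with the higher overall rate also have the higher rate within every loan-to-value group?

Yes

LTV over 85%: Coastal S&L 326/1117 = 29.2%, Lender A 226/544 = 41.5% → Lender A
LTV 70–85%: Coastal S&L 129/280 = 46.1%, Lender A 251/465 = 54.0% → Lender A
LTV under 70%: Coastal S&L 55/69 = 79.7%, Lender A 28/33 = 84.8% → Lender A
Overall: Coastal S&L 510/1466 = 34.8%, Lender A 505/1042 = 48.5% → Lender A
Lender A wins overall and in every loan-to-value group — no reversal.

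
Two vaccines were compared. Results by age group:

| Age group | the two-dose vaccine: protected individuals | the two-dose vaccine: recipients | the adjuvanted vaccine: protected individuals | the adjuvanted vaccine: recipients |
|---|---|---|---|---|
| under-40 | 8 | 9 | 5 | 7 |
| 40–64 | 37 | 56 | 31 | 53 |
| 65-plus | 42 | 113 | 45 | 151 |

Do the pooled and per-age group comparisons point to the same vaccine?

Yes

Under-40: the two-dose vaccine 8/9 = 88.9%, the adjuvanted vaccine 5/7 = 71.4% → the two-dose vaccine
40–64: the two-dose vaccine 37/56 = 66.1%, the adjuvanted vaccine 31/53 = 58.5% → the two-dose vaccine
65-plus: the two-dose vaccine 42/113 = 37.2%, the adjuvanted vaccine 45/151 = 29.8% → the two-dose vaccine
Overall: the two-dose vaccine 87/178 = 48.9%, the adjuvanted vaccine 81/211 = 38.4% → the two-dose vaccine
The two-dose vaccine wins overall and in every age group — no reversal.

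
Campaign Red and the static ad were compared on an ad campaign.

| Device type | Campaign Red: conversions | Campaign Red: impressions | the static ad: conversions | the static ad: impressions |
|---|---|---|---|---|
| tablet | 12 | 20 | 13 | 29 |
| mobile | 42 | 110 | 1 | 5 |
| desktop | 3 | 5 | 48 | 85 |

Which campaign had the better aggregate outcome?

the static ad

Tablet: Campaign Red 12/20 = 60.0%, the static ad 13/29 = 44.8% → Campaign Red
Mobile: Campaign Red 42/110 = 38.2%, the static ad 1/5 = 20.0% → Campaign Red
Desktop: Campaign Red 3/5 = 60.0%, the static ad 48/85 = 56.5% → Campaign Red
Overall: Campaign Red 57/135 = 42.2%, the static ad 62/119 = 52.1% → the static ad
(Campaign Red wins every device group but the static ad wins overall — Campaign Red's impressions skew toward the low-rate mobile group.)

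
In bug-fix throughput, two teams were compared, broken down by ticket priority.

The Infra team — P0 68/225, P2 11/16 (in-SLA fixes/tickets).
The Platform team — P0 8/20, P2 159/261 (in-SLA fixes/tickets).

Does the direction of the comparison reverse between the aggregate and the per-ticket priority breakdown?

No

P0: the Infra team 68/225 = 30.2%, the Platform team 8/20 = 40.0% → the Platform team
P2: the Infra team 11/16 = 68.8%, the Platform team 159/261 = 60.9% → the Infra team
Overall: the Infra team 79/241 = 32.8%, the Platform team 167/281 = 59.4% → the Platform team
Neither sweeps: the Infra team wins 1 of 2 groups, the Platform team wins 1. The Platform team wins overall but not every group — no Simpson reversal.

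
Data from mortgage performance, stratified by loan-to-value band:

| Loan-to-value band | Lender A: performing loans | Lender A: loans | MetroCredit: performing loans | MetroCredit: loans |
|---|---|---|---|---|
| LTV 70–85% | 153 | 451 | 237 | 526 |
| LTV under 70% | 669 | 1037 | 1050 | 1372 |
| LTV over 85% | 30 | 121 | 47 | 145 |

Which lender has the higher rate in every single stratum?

MetroCredit

LTV 70–85%: Lender A 153/451 = 33.9%, MetroCredit 237/526 = 45.1% → MetroCredit
LTV under 70%: Lender A 669/1037 = 64.5%, MetroCredit 1050/1372 = 76.5% → MetroCredit
LTV over 85%: Lender A 30/121 = 24.8%, MetroCredit 47/145 = 32.4% → MetroCredit
MetroCredit has the higher rate in all 3 groups.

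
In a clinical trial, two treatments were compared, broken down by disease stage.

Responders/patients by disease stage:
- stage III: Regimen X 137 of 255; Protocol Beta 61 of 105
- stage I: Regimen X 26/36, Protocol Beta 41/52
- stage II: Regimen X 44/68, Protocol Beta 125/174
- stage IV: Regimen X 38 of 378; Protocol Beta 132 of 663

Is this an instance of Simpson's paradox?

Stage III: Regimen X 137/255 = 53.7%, Protocol Beta 61/105 = 58.1% → Protocol Beta
Stage I: Regimen X 26/36 = 72.2%, Protocol Beta 41/52 = 78.8% → Protocol Beta
Stage II: Regimen X 44/68 = 64.7%, Protocol Beta 125/174 = 71.8% → Protocol Beta
Stage IV: Regimen X 38/378 = 10.1%, Protocol Beta 132/663 = 19.9% → Protocol Beta
Overall: Regimen X 245/737 = 33.2%, Protocol Beta 359/994 = 36.1% → Protocol Beta
Protocol Beta wins overall and in every disease group — no reversal.

No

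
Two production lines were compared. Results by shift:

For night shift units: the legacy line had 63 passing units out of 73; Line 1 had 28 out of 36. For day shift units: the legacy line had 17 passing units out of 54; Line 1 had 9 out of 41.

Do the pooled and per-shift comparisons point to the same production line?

Yes

Night shift: the legacy line 63/73 = 86.3%, Line 1 28/36 = 77.8% → the legacy line
Day shift: the legacy line 17/54 = 31.5%, Line 1 9/41 = 22.0% → the legacy line
Overall: the legacy line 80/127 = 63.0%, Line 1 37/77 = 48.1% → the legacy line
The legacy line wins overall and in every shift group — no reversal.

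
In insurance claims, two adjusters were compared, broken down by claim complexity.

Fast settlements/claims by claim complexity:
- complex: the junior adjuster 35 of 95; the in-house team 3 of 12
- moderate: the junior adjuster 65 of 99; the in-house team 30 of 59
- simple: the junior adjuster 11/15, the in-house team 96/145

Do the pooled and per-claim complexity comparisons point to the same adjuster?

No

Complex: the junior adjuster 35/95 = 36.8%, the in-house team 3/12 = 25.0% → the junior adjuster
Moderate: the junior adjuster 65/99 = 65.7%, the in-house team 30/59 = 50.8% → the junior adjuster
Simple: the junior adjuster 11/15 = 73.3%, the in-house team 96/145 = 66.2% → the junior adjuster
Overall: the junior adjuster 111/209 = 53.1%, the in-house team 129/216 = 59.7% → the in-house team
The junior adjuster wins each claim group but the in-house team wins overall — the comparison reverses. The junior adjuster's claims skew toward complex, which has a lower base rate.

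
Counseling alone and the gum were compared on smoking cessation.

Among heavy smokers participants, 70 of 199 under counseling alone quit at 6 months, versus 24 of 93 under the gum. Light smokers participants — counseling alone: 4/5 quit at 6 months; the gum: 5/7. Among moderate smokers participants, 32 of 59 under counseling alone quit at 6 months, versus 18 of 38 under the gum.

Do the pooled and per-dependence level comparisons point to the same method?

Heavy smokers: counseling alone 70/199 = 35.2%, the gum 24/93 = 25.8% → counseling alone
Light smokers: counseling alone 4/5 = 80.0%, the gum 5/7 = 71.4% → counseling alone
Moderate smokers: counseling alone 32/59 = 54.2%, the gum 18/38 = 47.4% → counseling alone
Overall: counseling alone 106/263 = 40.3%, the gum 47/138 = 34.1% → counseling alone
Counseling alone wins overall and in every dependence group — no reversal.

Yes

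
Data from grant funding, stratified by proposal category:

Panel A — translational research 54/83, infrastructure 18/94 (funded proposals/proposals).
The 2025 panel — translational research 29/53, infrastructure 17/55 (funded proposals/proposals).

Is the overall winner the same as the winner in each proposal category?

No

Translational research: Panel A 54/83 = 65.1%, the 2025 panel 29/53 = 54.7% → Panel A
Infrastructure: Panel A 18/94 = 19.1%, the 2025 panel 17/55 = 30.9% → the 2025 panel
Overall: Panel A 72/177 = 40.7%, the 2025 panel 46/108 = 42.6% → the 2025 panel
Neither sweeps: Panel A wins 1 of 2 groups, the 2025 panel wins 1. The 2025 panel wins overall but not every group — no Simpson reversal.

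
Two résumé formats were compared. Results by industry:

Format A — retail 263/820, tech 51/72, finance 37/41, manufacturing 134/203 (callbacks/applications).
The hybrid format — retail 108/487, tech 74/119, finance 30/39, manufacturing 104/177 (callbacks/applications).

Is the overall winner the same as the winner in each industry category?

Yes

Retail: Format A 263/820 = 32.1%, the hybrid format 108/487 = 22.2% → Format A
Tech: Format A 51/72 = 70.8%, the hybrid format 74/119 = 62.2% → Format A
Finance: Format A 37/41 = 90.2%, the hybrid format 30/39 = 76.9% → Format A
Manufacturing: Format A 134/203 = 66.0%, the hybrid format 104/177 = 58.8% → Format A
Overall: Format A 485/1136 = 42.7%, the hybrid format 316/822 = 38.4% → Format A
Format A wins overall and in every industry group — no reversal.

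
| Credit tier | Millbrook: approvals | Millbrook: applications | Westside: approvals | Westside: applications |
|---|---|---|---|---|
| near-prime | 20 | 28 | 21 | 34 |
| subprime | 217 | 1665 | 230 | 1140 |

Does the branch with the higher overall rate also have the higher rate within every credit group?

No

Near-prime: Millbrook 20/28 = 71.4%, Westside 21/34 = 61.8% → Millbrook
Subprime: Millbrook 217/1665 = 13.0%, Westside 230/1140 = 20.2% → Westside
Overall: Millbrook 237/1693 = 14.0%, Westside 251/1174 = 21.4% → Westside
Neither sweeps: Millbrook wins 1 of 2 groups, Westside wins 1. Westside wins overall but not every group — no Simpson reversal.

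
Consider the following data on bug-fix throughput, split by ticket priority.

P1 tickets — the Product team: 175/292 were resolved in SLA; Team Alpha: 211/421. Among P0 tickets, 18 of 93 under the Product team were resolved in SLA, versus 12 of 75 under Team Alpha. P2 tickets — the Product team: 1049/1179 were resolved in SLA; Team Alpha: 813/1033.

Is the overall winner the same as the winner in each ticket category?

P1: the Product team 175/292 = 59.9%, Team Alpha 211/421 = 50.1% → the Product team
P0: the Product team 18/93 = 19.4%, Team Alpha 12/75 = 16.0% → the Product team
P2: the Product team 1049/1179 = 89.0%, Team Alpha 813/1033 = 78.7% → the Product team
Overall: the Product team 1242/1564 = 79.4%, Team Alpha 1036/1529 = 67.8% → the Product team
The Product team wins overall and in every ticket group — no reversal.

Yes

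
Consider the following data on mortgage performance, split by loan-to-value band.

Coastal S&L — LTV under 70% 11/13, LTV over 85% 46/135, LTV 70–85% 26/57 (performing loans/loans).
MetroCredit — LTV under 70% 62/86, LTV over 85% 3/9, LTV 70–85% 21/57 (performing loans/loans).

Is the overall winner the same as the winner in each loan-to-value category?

LTV under 70%: Coastal S&L 11/13 = 84.6%, MetroCredit 62/86 = 72.1% → Coastal S&L
LTV over 85%: Coastal S&L 46/135 = 34.1%, MetroCredit 3/9 = 33.3% → Coastal S&L
LTV 70–85%: Coastal S&L 26/57 = 45.6%, MetroCredit 21/57 = 36.8% → Coastal S&L
Overall: Coastal S&L 83/205 = 40.5%, MetroCredit 86/152 = 56.6% → MetroCredit
Coastal S&L wins each loan-to-value group but MetroCredit wins overall — the comparison reverses. Coastal S&L's loans skew toward LTV over 85%, which has a lower base rate.

No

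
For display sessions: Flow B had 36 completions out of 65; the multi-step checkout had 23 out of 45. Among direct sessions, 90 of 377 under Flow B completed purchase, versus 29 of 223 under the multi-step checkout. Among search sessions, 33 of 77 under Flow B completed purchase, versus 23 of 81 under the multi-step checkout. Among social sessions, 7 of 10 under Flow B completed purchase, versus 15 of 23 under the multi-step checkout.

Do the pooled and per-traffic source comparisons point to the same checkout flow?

Display: Flow B 36/65 = 55.4%, the multi-step checkout 23/45 = 51.1% → Flow B
Direct: Flow B 90/377 = 23.9%, the multi-step checkout 29/223 = 13.0% → Flow B
Search: Flow B 33/77 = 42.9%, the multi-step checkout 23/81 = 28.4% → Flow B
Social: Flow B 7/10 = 70.0%, the multi-step checkout 15/23 = 65.2% → Flow B
Overall: Flow B 166/529 = 31.4%, the multi-step checkout 90/372 = 24.2% → Flow B
Flow B wins overall and in every traffic group — no reversal.

Yes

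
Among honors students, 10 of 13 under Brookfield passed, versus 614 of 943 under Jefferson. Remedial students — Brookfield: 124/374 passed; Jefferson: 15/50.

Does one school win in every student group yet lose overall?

Honors: Brookfield 10/13 = 76.9%, Jefferson 614/943 = 65.1% → Brookfield
Remedial: Brookfield 124/374 = 33.2%, Jefferson 15/50 = 30.0% → Brookfield
Overall: Brookfield 134/387 = 34.6%, Jefferson 629/993 = 63.3% → Jefferson
Brookfield wins each student group but Jefferson wins overall — the comparison reverses. Brookfield's students skew toward remedial, which has a lower base rate.

Yes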